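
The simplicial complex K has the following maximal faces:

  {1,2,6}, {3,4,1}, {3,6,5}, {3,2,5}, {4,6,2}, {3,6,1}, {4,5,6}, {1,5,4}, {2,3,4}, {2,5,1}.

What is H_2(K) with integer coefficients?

Fix the vertex order 1 < 2 < 3 < 4 < 5 < 6 and write every simplex with vertices in increasing order. Then dim K = 2 and the simplices of K are:

  0-simplices (6): [1], [2], [3], [4], [5], [6]
  1-simplices (15): [1,2], [1,3], [1,4], [1,5], [1,6], [2,3], [2,4], [2,5], [2,6], [3,4], [3,5], [3,6], [4,5], [4,6], [5,6]
  2-simplices (10): [1,2,5], [1,2,6], [1,3,4], [1,3,6], [1,4,5], [2,3,4], [2,3,5], [2,4,6], [3,5,6], [4,5,6]

Hence C_0 ≅ Z^6, C_1 ≅ Z^15, C_2 ≅ Z^10.

The boundary map ∂_1: C_1 → C_0 is given by ∂[p,q] = [q] − [p]. For instance
  ∂[1,2] = [2] − [1].
The resulting 6×15 matrix has rank 5, and its Smith normal form has invariant factors (1,1,1,1,1).

The boundary map ∂_2: C_2 → C_1 acts by ∂[p,q,r] = [q,r] − [p,r] + [p,q]. For instance
  ∂[1,2,5] = [2,5] − [1,5] + [1,2],
  ∂[1,2,6] = [2,6] − [1,6] + [1,2].
The 15×10 boundary matrix has rank 10 and Smith normal form diag(1,1,1,1,1,1,1,1,1,2).

From H_k ≅ ker(∂_k) / im(∂_{k+1}) we obtain:

  H_2: rank ker ∂_2 − rank ∂_3 = (10 − 10) − 0 = 0, and there is no ∂_3, so H_2 ≅ 0.

H_2 ≅ 0.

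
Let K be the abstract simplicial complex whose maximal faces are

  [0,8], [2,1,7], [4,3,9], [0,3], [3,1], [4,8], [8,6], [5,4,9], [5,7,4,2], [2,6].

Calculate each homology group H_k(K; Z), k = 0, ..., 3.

H_0 ≅ Z,  H_1 ≅ Z^3,  H_2 = 0,  H_3 = 0.

K has 10 vertices, 18 edges, 7 triangles, 1 3-simplex.
rank ∂_0 = 0, rank ∂_1 = 9 ⇒ b_0 = 10 − 0 − 9 = 1; all invariant factors of ∂_1 are 1 so no torsion. So H_0 ≅ Z.
rank ∂_1 = 9, rank ∂_2 = 6 ⇒ b_1 = 18 − 9 − 6 = 3; all invariant factors of ∂_2 are 1 so no torsion. So H_1 ≅ Z^3.
rank ∂_2 = 6, rank ∂_3 = 1 ⇒ b_2 = 7 − 6 − 1 = 0; all invariant factors of ∂_3 are 1 so no torsion. So H_2 ≅ 0.
rank ∂_3 = 1, rank ∂_4 = 0 ⇒ b_3 = 1 − 1 − 0 = 0. So H_3 ≅ 0.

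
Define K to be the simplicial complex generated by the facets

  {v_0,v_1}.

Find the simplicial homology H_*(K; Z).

H_0 = Z,  H_1 = 0.

We work with the vertex ordering v_0 < v_1. The simplices of K, each written with vertices in increasing order, are:

  0-simplices (2): [v_0], [v_1]
  1-simplices (1): [v_0,v_1]

so the chain groups are C_0 ≅ Z^2, C_1 ≅ Z^1.

The boundary map ∂_1: C_1 → C_0 maps an edge to its endpoints' difference, ∂[p,q] = q − p.
As a 2×1 matrix over Z this has rank 1, with invariant factors (1).

Now H_k = ker ∂_k / im ∂_{k+1}, so:

  H_0: rank C_0 − rank ∂_1 = 2 − 1 = 1, and the invariant factors of ∂_1 are all 1, so H_0 ≅ Z.
  H_1: rank ker ∂_1 − rank ∂_2 = (1 − 1) − 0 = 0, and there is no ∂_2, so H_1 ≅ 0.

(K is a triangulation of the 1-simplex.)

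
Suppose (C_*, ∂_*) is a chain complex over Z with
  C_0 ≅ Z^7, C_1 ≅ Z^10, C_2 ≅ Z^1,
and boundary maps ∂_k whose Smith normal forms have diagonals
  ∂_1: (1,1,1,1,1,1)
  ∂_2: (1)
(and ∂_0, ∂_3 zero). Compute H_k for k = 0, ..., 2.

H_0 = Z,  H_1 = Z^3,  H_2 = 0.

H_0: b_0 = 7 − 0 − 6 = 1; torsion from ∂_1 factors > 1: none. So H_0 = Z.
H_1: b_1 = 10 − 6 − 1 = 3; torsion from ∂_2 factors > 1: none. So H_1 = Z^3.
H_2: b_2 = 1 − 1 − 0 = 0; torsion from ∂_3 factors > 1: none. So H_2 = 0.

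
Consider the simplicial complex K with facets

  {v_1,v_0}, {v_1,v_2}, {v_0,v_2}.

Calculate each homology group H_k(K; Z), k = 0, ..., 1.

K has 3 vertices, 3 edges.
rank ∂_0 = 0, rank ∂_1 = 2 ⇒ b_0 = 3 − 0 − 2 = 1; all invariant factors of ∂_1 are 1 so no torsion. So H_0 = Z.
rank ∂_1 = 2, rank ∂_2 = 0 ⇒ b_1 = 3 − 2 − 0 = 1. So H_1 = Z.

H_0 ≅ Z,  H_1 ≅ Z.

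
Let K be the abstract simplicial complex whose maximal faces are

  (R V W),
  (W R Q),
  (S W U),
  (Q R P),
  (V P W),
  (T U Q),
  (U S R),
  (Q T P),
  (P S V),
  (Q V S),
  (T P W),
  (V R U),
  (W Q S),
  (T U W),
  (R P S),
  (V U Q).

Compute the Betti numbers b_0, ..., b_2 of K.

b_0 = 1, b_1 = 2, b_2 = 1.

Take the total order P < Q < R < S < T < U < V < W on the vertex set. Then K (dimension 2) consists of the simplices:

  0-simplices (8): P, Q, R, S, T, U, V, W
  1-simplices (24): PQ, PR, PS, PT, PV, PW, QR, QS, QT, QU, QV, QW, RS, RU, RV, RW, SU, SV, SW, TU, TW, UV, UW, VW
  2-simplices (16): PQR, PQT, PRS, PSV, PTW, PVW, QRW, QSV, QSW, QTU, QUV, RSU, RUV, RVW, SUW, TUW

giving chain groups C_0 ≅ Z^8, C_1 ≅ Z^24, C_2 ≅ Z^16.

Boundary ∂_1: C_1 → C_0 sends each edge [p,q] (with p < q) to q − p. For instance
  ∂QS = S − Q.
As a 8×24 matrix over Z this has rank 7, with invariant factors (1,1,1,1,1,1,1).

Boundary ∂_2: C_2 → C_1 maps a triangle to the signed sum of its edges. For instance
  ∂QSW = SW − QW + QS,
  ∂QRW = RW − QW + QR.
As a 24×16 matrix over Z this has rank 15, with invariant factors (1,1,1,1,1,1,1,1,1,1,1,1,1,1,1).

Computing H_k = (kernel of ∂_k) / (image of ∂_{k+1}):

  H_0: rank C_0 − rank ∂_1 = 8 − 7 = 1, and the invariant factors of ∂_1 are all 1, so H_0 ≅ Z.
  H_1: rank ker ∂_1 − rank ∂_2 = (24 − 7) − 15 = 2, and the invariant factors of ∂_2 are all 1, so H_1 ≅ Z^2.
  H_2: rank ker ∂_2 − rank ∂_3 = (16 − 15) − 0 = 1, and there is no ∂_3, so H_2 ≅ Z.

(K is a triangulation of the torus T^2.)

Hence the Betti numbers are b_0 = 1, b_1 = 2, b_2 = 1.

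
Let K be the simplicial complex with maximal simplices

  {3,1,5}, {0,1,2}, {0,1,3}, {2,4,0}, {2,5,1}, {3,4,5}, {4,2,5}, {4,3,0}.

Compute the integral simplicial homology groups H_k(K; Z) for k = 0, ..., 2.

H_0 = Z,  H_1 = 0,  H_2 = Z.

Order the vertices as 0 < 1 < 2 < 3 < 4 < 5. Listing each simplex with vertices in this order, K has dimension 2 with simplices:

  0-simplices (6): [0], [1], [2], [3], [4], [5]
  1-simplices (12): [0,1], [0,2], [0,3], [0,4], [1,2], [1,3], [1,5], [2,4], [2,5], [3,4], [3,5], [4,5]
  2-simplices (8): [0,1,2], [0,1,3], [0,2,4], [0,3,4], [1,2,5], [1,3,5], [2,4,5], [3,4,5]

Hence C_0 ≅ Z^6, C_1 ≅ Z^12, C_2 ≅ Z^8.

Boundary ∂_1: C_1 → C_0 maps an edge to its endpoints' difference, ∂[p,q] = q − p. For instance
  ∂[0,2] = [2] − [0].
This gives a 6×12 integer matrix of rank 5; reducing to Smith normal form yields diagonal entries (1,1,1,1,1).

The boundary map ∂_2: C_2 → C_1 maps a triangle to the signed sum of its edges. For instance
  ∂[0,2,4] = [2,4] − [0,4] + [0,2],
  ∂[1,2,5] = [2,5] − [1,5] + [1,2].
The resulting 12×8 matrix has rank 7, and its Smith normal form has invariant factors (1,1,1,1,1,1,1).

Reading off H_k = ker ∂_k / im ∂_{k+1}:

  H_0: rank C_0 − rank ∂_1 = 6 − 5 = 1, and the invariant factors of ∂_1 are all 1, so H_0 = Z.
  H_1: rank ker ∂_1 − rank ∂_2 = (12 − 5) − 7 = 0, and the invariant factors of ∂_2 are all 1, so H_1 = 0.
  H_2: rank ker ∂_2 − rank ∂_3 = (8 − 7) − 0 = 1, and there is no ∂_3, so H_2 = Z.

(K is a triangulation of the 2-sphere S^2.)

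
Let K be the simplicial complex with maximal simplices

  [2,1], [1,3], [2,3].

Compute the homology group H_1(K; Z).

Take the total order 1 < 2 < 3 on the vertex set. Then K (dimension 1) consists of the simplices:

  0-simplices (3): [1], [2], [3]
  1-simplices (3): [1,2], [1,3], [2,3]

Hence C_0 ≅ Z^3, C_1 ≅ Z^3.

The boundary map ∂_1: C_1 → C_0 sends each edge [p,q] (with p < q) to q − p. For instance
  ∂[2,3] = [3] − [2].
As a 3×3 matrix over Z this has rank 2, with invariant factors (1,1).

Reading off H_k = ker ∂_k / im ∂_{k+1}:

  H_1: rank ker ∂_1 − rank ∂_2 = (3 − 2) − 0 = 1, and there is no ∂_2, so H_1 = Z.

H_1 = Z.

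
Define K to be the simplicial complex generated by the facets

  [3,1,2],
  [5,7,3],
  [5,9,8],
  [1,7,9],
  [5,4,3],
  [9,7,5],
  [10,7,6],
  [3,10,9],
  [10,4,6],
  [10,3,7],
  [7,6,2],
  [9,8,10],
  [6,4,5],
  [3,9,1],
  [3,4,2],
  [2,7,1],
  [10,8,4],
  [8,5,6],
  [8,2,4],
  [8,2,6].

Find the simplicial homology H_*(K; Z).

H_0 ≅ Z,  H_1 ≅ Z ⊕ Z_2,  H_2 = 0.

Fix the vertex order 1 < 2 < 3 < 4 < 5 < 6 < 7 < 8 < 9 < 10 and write every simplex with vertices in increasing order. Then dim K = 2 and the simplices of K are:

  0-simplices (10): [1], [2], [3], [4], [5], [6], [7], [8], [9], [10]
  1-simplices (30): (30 of them)
  2-simplices (20): (20 of them)

so the chain groups are C_0 ≅ Z^10, C_1 ≅ Z^30, C_2 ≅ Z^20.

The boundary map ∂_1: C_1 → C_0 sends each edge [p,q] (with p < q) to q − p.
The 10×30 boundary matrix has rank 9 and Smith normal form diag(1,1,1,1,1,1,1,1,1).

Boundary ∂_2: C_2 → C_1 acts by ∂[p,q,r] = [q,r] − [p,r] + [p,q]. For instance
  ∂[1,7,9] = [7,9] − [1,9] + [1,7],
  ∂[4,8,10] = [8,10] − [4,10] + [4,8].
The resulting 30×20 matrix has rank 20, and its Smith normal form has invariant factors (1,1,1,1,1,1,1,1,1,1,1,1,1,1,1,1,1,1,1,2).

From H_k ≅ ker(∂_k) / im(∂_{k+1}) we obtain:

  H_0: rank C_0 − rank ∂_1 = 10 − 9 = 1, and the invariant factors of ∂_1 are all 1, so H_0 ≅ Z.
  H_1: rank ker ∂_1 − rank ∂_2 = (30 − 9) − 20 = 1, and ∂_2 has invariant factor 2 > 1, so H_1 ≅ Z ⊕ Z_2.
  H_2: rank ker ∂_2 − rank ∂_3 = (20 − 20) − 0 = 0, and there is no ∂_3, so H_2 ≅ 0.

As a check, the Euler characteristic is 10 − 30 + 20 = 0, which agrees with 1 − 1 + 0 = 0.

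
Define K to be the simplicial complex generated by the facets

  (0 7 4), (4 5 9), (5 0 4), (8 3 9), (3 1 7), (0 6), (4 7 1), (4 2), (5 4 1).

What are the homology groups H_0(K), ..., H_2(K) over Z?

Take the total order 0 < 1 < 2 < 3 < 4 < 5 < 6 < 7 < 8 < 9 on the vertex set. Then K (dimension 2) consists of the simplices:

  0-simplices (10): [0], [1], [2], [3], [4], [5], [6], [7], [8], [9]
  1-simplices (17): [0,4], [0,5], [0,6], [0,7], [1,3], [1,4], [1,5], [1,7], [2,4], [3,7], [3,8], [3,9], [4,5], [4,7], [4,9], [5,9], [8,9]
  2-simplices (7): [0,4,5], [0,4,7], [1,3,7], [1,4,5], [1,4,7], [3,8,9], [4,5,9]

Hence C_0 ≅ Z^10, C_1 ≅ Z^17, C_2 ≅ Z^7.

Boundary ∂_1: C_1 → C_0 sends each edge [p,q] (with p < q) to q − p. For instance
  ∂[1,5] = [5] − [1].
As a 10×17 matrix over Z this has rank 9, with invariant factors (1,1,1,1,1,1,1,1,1).

The boundary map ∂_2: C_2 → C_1 maps a triangle to the signed sum of its edges. For instance
  ∂[1,3,7] = [3,7] − [1,7] + [1,3],
  ∂[0,4,7] = [4,7] − [0,7] + [0,4].
The resulting 17×7 matrix has rank 7, and its Smith normal form has invariant factors (1,1,1,1,1,1,1).

Reading off H_k = ker ∂_k / im ∂_{k+1}:

  H_0: rank C_0 − rank ∂_1 = 10 − 9 = 1, and the invariant factors of ∂_1 are all 1, so H_0 ≅ Z.
  H_1: rank ker ∂_1 − rank ∂_2 = (17 − 9) − 7 = 1, and the invariant factors of ∂_2 are all 1, so H_1 ≅ Z.
  H_2: rank ker ∂_2 − rank ∂_3 = (7 − 7) − 0 = 0, and there is no ∂_3, so H_2 ≅ 0.

H_0 = Z,  H_1 = Z,  H_2 = 0.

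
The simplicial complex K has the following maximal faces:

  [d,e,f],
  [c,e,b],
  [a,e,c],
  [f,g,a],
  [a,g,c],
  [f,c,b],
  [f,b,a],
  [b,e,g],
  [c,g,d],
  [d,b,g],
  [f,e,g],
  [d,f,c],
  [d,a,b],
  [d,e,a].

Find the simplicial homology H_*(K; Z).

H_0 = Z,  H_1 = Z^2,  H_2 = Z.

Fix the vertex order a < b < c < d < e < f < g and write every simplex with vertices in increasing order. Then dim K = 2 and the simplices of K are:

  0-simplices (7): a, b, c, d, e, f, g
  1-simplices (21): ab, ac, ad, ae, af, ag, bc, bd, be, bf, bg, cd, ce, cf, cg, de, df, dg, ef, eg, fg
  2-simplices (14): abd, abf, ace, acg, ade, afg, bce, bcf, bdg, beg, cdf, cdg, def, efg

giving chain groups C_0 ≅ Z^7, C_1 ≅ Z^21, C_2 ≅ Z^14.

The boundary map ∂_1: C_1 → C_0 maps an edge to its endpoints' difference, ∂[p,q] = q − p.
The 7×21 boundary matrix has rank 6 and Smith normal form diag(1,1,1,1,1,1).

Boundary ∂_2: C_2 → C_1 maps a triangle to the signed sum of its edges. For instance
  ∂bdg = dg − bg + bd,
  ∂def = ef − df + de.
The resulting 21×14 matrix has rank 13, and its Smith normal form has invariant factors (1,1,1,1,1,1,1,1,1,1,1,1,1).

Computing H_k = (kernel of ∂_k) / (image of ∂_{k+1}):

  H_0: rank C_0 − rank ∂_1 = 7 − 6 = 1, and the invariant factors of ∂_1 are all 1, so H_0 ≅ Z.
  H_1: rank ker ∂_1 − rank ∂_2 = (21 − 6) − 13 = 2, and the invariant factors of ∂_2 are all 1, so H_1 ≅ Z^2.
  H_2: rank ker ∂_2 − rank ∂_3 = (14 − 13) − 0 = 1, and there is no ∂_3, so H_2 ≅ Z.

As a check, the Euler characteristic is 7 − 21 + 14 = 0, which agrees with 1 − 2 + 1 = 0.
(K is a triangulation of the torus T^2.)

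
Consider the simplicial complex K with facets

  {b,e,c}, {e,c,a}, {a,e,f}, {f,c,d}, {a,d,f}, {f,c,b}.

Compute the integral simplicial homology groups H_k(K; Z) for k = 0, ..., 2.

H_0 = Z,  H_1 = Z,  H_2 = 0.

K has 6 vertices, 12 edges, 6 triangles.
rank ∂_0 = 0, rank ∂_1 = 5 ⇒ b_0 = 6 − 0 − 5 = 1; all invariant factors of ∂_1 are 1 so no torsion. So H_0 = Z.
rank ∂_1 = 5, rank ∂_2 = 6 ⇒ b_1 = 12 − 5 − 6 = 1; all invariant factors of ∂_2 are 1 so no torsion. So H_1 = Z.
rank ∂_2 = 6, rank ∂_3 = 0 ⇒ b_2 = 6 − 6 − 0 = 0. So H_2 = 0.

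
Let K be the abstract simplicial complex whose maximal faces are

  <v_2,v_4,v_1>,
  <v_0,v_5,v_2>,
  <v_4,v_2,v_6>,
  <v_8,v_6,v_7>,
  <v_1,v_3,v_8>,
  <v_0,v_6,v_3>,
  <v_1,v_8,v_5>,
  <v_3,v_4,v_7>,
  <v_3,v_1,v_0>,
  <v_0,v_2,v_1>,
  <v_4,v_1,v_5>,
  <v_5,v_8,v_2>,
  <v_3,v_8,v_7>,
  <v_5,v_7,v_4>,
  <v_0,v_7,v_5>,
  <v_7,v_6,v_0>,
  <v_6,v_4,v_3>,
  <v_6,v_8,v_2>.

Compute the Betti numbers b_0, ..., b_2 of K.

b_0 = 1, b_1 = 1, b_2 = 0.

We work with the vertex ordering v_0 < v_1 < v_2 < v_3 < v_4 < v_5 < v_6 < v_7 < v_8. The simplices of K, each written with vertices in increasing order, are:

  0-simplices (9): [v_0], [v_1], [v_2], [v_3], [v_4], [v_5], [v_6], [v_7], [v_8]
  1-simplices (27): (27 of them)
  2-simplices (18): (18 of them)

Hence C_0 ≅ Z^9, C_1 ≅ Z^27, C_2 ≅ Z^18.

Boundary ∂_1: C_1 → C_0 is given by ∂[p,q] = [q] − [p]. For instance
  ∂[v_0,v_3] = [v_3] − [v_0].
As a 9×27 matrix over Z this has rank 8, with invariant factors (1,1,1,1,1,1,1,1).

∂_2: C_2 → C_1 sends each 2-simplex [p,q,r] to [q,r] − [p,r] + [p,q]. For instance
  ∂[v_3,v_7,v_8] = [v_7,v_8] − [v_3,v_8] + [v_3,v_7],
  ∂[v_0,v_1,v_3] = [v_1,v_3] − [v_0,v_3] + [v_0,v_1].
As a 27×18 matrix over Z this has rank 18, with invariant factors (1,1,1,1,1,1,1,1,1,1,1,1,1,1,1,1,1,2).

Reading off H_k = ker ∂_k / im ∂_{k+1}:

  H_0: rank C_0 − rank ∂_1 = 9 − 8 = 1, and the invariant factors of ∂_1 are all 1, so H_0 ≅ Z.
  H_1: rank ker ∂_1 − rank ∂_2 = (27 − 8) − 18 = 1, and ∂_2 has invariant factor 2 > 1, so H_1 ≅ Z ⊕ Z_2.
  H_2: rank ker ∂_2 − rank ∂_3 = (18 − 18) − 0 = 0, and there is no ∂_3, so H_2 ≅ 0.

As a check, the Euler characteristic is 9 − 27 + 18 = 0, which agrees with 1 − 1 + 0 = 0.

Hence the Betti numbers are b_0 = 1, b_1 = 1, b_2 = 0.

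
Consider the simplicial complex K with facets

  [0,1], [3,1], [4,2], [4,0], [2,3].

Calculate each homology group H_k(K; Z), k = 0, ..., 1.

Order the vertices as 0 < 1 < 2 < 3 < 4. Listing each simplex with vertices in this order, K has dimension 1 with simplices:

  0-simplices (5): [0], [1], [2], [3], [4]
  1-simplices (5): [0,1], [0,4], [1,3], [2,3], [2,4]

so the chain groups are C_0 ≅ Z^5, C_1 ≅ Z^5.

The boundary map ∂_1: C_1 → C_0 sends each edge [p,q] (with p < q) to q − p.
As a 5×5 matrix over Z this has rank 4, with invariant factors (1,1,1,1).

Computing H_k = (kernel of ∂_k) / (image of ∂_{k+1}):

  H_0: rank C_0 − rank ∂_1 = 5 − 4 = 1, and the invariant factors of ∂_1 are all 1, so H_0 ≅ Z.
  H_1: rank ker ∂_1 − rank ∂_2 = (5 − 4) − 0 = 1, and there is no ∂_2, so H_1 ≅ Z.

H_0 ≅ Z,  H_1 ≅ Z.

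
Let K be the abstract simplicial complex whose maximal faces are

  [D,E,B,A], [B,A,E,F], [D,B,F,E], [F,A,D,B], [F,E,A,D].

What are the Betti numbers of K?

b_0 = 1, b_1 = 0, b_2 = 0, b_3 = 1.

Take the total order A < B < D < E < F on the vertex set. Then K (dimension 3) consists of the simplices:

  0-simplices (5): A, B, D, E, F
  1-simplices (10): AB, AD, AE, AF, BD, BE, BF, DE, DF, EF
  2-simplices (10): ABD, ABE, ABF, ADE, ADF, AEF, BDE, BDF, BEF, DEF
  3-simplices (5): ABDE, ABDF, ABEF, ADEF, BDEF

so the chain groups are C_0 ≅ Z^5, C_1 ≅ Z^10, C_2 ≅ Z^10, C_3 ≅ Z^5.

∂_1: C_1 → C_0 sends each edge [p,q] (with p < q) to q − p. For instance
  ∂BF = F − B.
The 5×10 boundary matrix has rank 4 and Smith normal form diag(1,1,1,1).

Boundary ∂_2: C_2 → C_1 maps a triangle to the signed sum of its edges. For instance
  ∂AEF = EF − AF + AE,
  ∂BEF = EF − BF + BE.
The resulting 10×10 matrix has rank 6, and its Smith normal form has invariant factors (1,1,1,1,1,1).

Boundary ∂_3: C_3 → C_2 sends each 3-simplex σ to the alternating sum Σ_i (−1)^i (σ with its i-th vertex removed). For instance
  ∂ADEF = DEF − AEF + ADF − ADE,
  ∂ABDE = BDE − ADE + ABE − ABD.
This gives a 10×5 integer matrix of rank 4; reducing to Smith normal form yields diagonal entries (1,1,1,1).

From H_k ≅ ker(∂_k) / im(∂_{k+1}) we obtain:

  H_0: rank C_0 − rank ∂_1 = 5 − 4 = 1, and the invariant factors of ∂_1 are all 1, so H_0 = Z.
  H_1: rank ker ∂_1 − rank ∂_2 = (10 − 4) − 6 = 0, and the invariant factors of ∂_2 are all 1, so H_1 = 0.
  H_2: rank ker ∂_2 − rank ∂_3 = (10 − 6) − 4 = 0, and the invariant factors of ∂_3 are all 1, so H_2 = 0.
  H_3: rank ker ∂_3 − rank ∂_4 = (5 − 4) − 0 = 1, and there is no ∂_4, so H_3 = Z.

Hence the Betti numbers are b_0 = 1, b_1 = 0, b_2 = 0, b_3 = 1.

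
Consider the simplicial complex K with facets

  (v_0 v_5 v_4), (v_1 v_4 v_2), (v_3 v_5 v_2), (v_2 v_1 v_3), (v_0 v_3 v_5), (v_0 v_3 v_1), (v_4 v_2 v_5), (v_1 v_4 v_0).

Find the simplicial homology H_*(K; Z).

Order the vertices as v_0 < v_1 < v_2 < v_3 < v_4 < v_5. Listing each simplex with vertices in this order, K has dimension 2 with simplices:

  0-simplices (6): [v_0], [v_1], [v_2], [v_3], [v_4], [v_5]
  1-simplices (12): [v_0,v_1], [v_0,v_3], [v_0,v_4], [v_0,v_5], [v_1,v_2], [v_1,v_3], [v_1,v_4], [v_2,v_3], [v_2,v_4], [v_2,v_5], [v_3,v_5], [v_4,v_5]
  2-simplices (8): [v_0,v_1,v_3], [v_0,v_1,v_4], [v_0,v_3,v_5], [v_0,v_4,v_5], [v_1,v_2,v_3], [v_1,v_2,v_4], [v_2,v_3,v_5], [v_2,v_4,v_5]

so the chain groups are C_0 ≅ Z^6, C_1 ≅ Z^12, C_2 ≅ Z^8.

Boundary ∂_1: C_1 → C_0 is given by ∂[p,q] = [q] − [p].
As a 6×12 matrix over Z this has rank 5, with invariant factors (1,1,1,1,1).

Boundary ∂_2: C_2 → C_1 maps a triangle to the signed sum of its edges. For instance
  ∂[v_0,v_3,v_5] = [v_3,v_5] − [v_0,v_5] + [v_0,v_3],
  ∂[v_1,v_2,v_4] = [v_2,v_4] − [v_1,v_4] + [v_1,v_2].
The 12×8 boundary matrix has rank 7 and Smith normal form diag(1,1,1,1,1,1,1).

Now H_k = ker ∂_k / im ∂_{k+1}, so:

  H_0: rank C_0 − rank ∂_1 = 6 − 5 = 1, and the invariant factors of ∂_1 are all 1, so H_0 ≅ Z.
  H_1: rank ker ∂_1 − rank ∂_2 = (12 − 5) − 7 = 0, and the invariant factors of ∂_2 are all 1, so H_1 ≅ 0.
  H_2: rank ker ∂_2 − rank ∂_3 = (8 − 7) − 0 = 1, and there is no ∂_3, so H_2 ≅ Z.

H_0 = Z,  H_1 = 0,  H_2 = Z.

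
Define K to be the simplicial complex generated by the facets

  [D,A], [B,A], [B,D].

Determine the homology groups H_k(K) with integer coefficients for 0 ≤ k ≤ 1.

H_0 ≅ Z,  H_1 ≅ Z.

Fix the vertex order A < B < D and write every simplex with vertices in increasing order. Then dim K = 1 and the simplices of K are:

  0-simplices (3): A, B, D
  1-simplices (3): AB, AD, BD

Hence C_0 ≅ Z^3, C_1 ≅ Z^3.

∂_1: C_1 → C_0 sends each edge [p,q] (with p < q) to q − p.
The 3×3 boundary matrix has rank 2 and Smith normal form diag(1,1).

Now H_k = ker ∂_k / im ∂_{k+1}, so:

  H_0: rank C_0 − rank ∂_1 = 3 − 2 = 1, and the invariant factors of ∂_1 are all 1, so H_0 ≅ Z.
  H_1: rank ker ∂_1 − rank ∂_2 = (3 − 2) − 0 = 1, and there is no ∂_2, so H_1 ≅ Z.

As a check, the Euler characteristic is 3 − 3 = 0, which agrees with 1 − 1 = 0.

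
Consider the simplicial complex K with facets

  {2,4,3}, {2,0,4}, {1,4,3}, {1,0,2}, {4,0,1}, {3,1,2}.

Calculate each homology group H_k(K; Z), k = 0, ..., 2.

H_0 = Z,  H_1 = 0,  H_2 = Z.

K has 5 vertices, 9 edges, 6 triangles.
rank ∂_0 = 0, rank ∂_1 = 4 ⇒ b_0 = 5 − 0 − 4 = 1; all invariant factors of ∂_1 are 1 so no torsion. So H_0 = Z.
rank ∂_1 = 4, rank ∂_2 = 5 ⇒ b_1 = 9 − 4 − 5 = 0; all invariant factors of ∂_2 are 1 so no torsion. So H_1 = 0.
rank ∂_2 = 5, rank ∂_3 = 0 ⇒ b_2 = 6 − 5 − 0 = 1. So H_2 = Z.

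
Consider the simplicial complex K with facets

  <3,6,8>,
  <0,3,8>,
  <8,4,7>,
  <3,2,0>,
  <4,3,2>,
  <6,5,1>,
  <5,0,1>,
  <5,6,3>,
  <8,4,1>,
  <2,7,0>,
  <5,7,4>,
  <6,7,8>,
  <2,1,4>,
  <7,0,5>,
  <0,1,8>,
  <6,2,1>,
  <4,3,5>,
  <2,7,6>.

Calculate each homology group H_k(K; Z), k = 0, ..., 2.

H_0 ≅ Z,  H_1 ≅ Z^2,  H_2 ≅ Z.

K has 9 vertices, 27 edges, 18 triangles.
rank ∂_0 = 0, rank ∂_1 = 8 ⇒ b_0 = 9 − 0 − 8 = 1; all invariant factors of ∂_1 are 1 so no torsion. So H_0 ≅ Z.
rank ∂_1 = 8, rank ∂_2 = 17 ⇒ b_1 = 27 − 8 − 17 = 2; all invariant factors of ∂_2 are 1 so no torsion. So H_1 ≅ Z^2.
rank ∂_2 = 17, rank ∂_3 = 0 ⇒ b_2 = 18 − 17 − 0 = 1. So H_2 ≅ Z.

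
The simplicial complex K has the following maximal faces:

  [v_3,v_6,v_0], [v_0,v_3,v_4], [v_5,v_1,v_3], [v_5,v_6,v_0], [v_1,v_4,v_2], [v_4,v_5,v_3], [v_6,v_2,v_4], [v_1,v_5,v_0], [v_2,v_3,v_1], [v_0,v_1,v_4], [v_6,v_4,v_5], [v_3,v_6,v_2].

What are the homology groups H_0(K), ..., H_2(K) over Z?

H_0 = Z,  H_1 = Z/2Z,  H_2 = 0.

K has 7 vertices, 18 edges, 12 triangles.
rank ∂_0 = 0, rank ∂_1 = 6 ⇒ b_0 = 7 − 0 − 6 = 1; all invariant factors of ∂_1 are 1 so no torsion. So H_0 = Z.
rank ∂_1 = 6, rank ∂_2 = 12 ⇒ b_1 = 18 − 6 − 12 = 0; ∂_2 has invariant factor(s) [2] giving torsion. So H_1 = Z/2Z.
rank ∂_2 = 12, rank ∂_3 = 0 ⇒ b_2 = 12 − 12 − 0 = 0. So H_2 = 0.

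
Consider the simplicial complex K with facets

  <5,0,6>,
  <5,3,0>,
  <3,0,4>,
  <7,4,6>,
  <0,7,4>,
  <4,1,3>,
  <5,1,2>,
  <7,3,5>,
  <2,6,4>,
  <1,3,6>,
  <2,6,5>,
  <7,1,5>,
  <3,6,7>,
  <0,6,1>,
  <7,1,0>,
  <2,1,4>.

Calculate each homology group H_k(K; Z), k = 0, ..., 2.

Order the vertices as 0 < 1 < 2 < 3 < 4 < 5 < 6 < 7. Listing each simplex with vertices in this order, K has dimension 2 with simplices:

  0-simplices (8): [0], [1], [2], [3], [4], [5], [6], [7]
  1-simplices (24): (24 of them)
  2-simplices (16): [0,1,6], [0,1,7], [0,3,4], [0,3,5], [0,4,7], [0,5,6], [1,2,4], [1,2,5], [1,3,4], [1,3,6], [1,5,7], [2,4,6], [2,5,6], [3,5,7], [3,6,7], [4,6,7]

Hence C_0 ≅ Z^8, C_1 ≅ Z^24, C_2 ≅ Z^16.

∂_1: C_1 → C_0 is given by ∂[p,q] = [q] − [p].
The 8×24 boundary matrix has rank 7 and Smith normal form diag(1,1,1,1,1,1,1).

Boundary ∂_2: C_2 → C_1 maps a triangle to the signed sum of its edges. For instance
  ∂[1,2,4] = [2,4] − [1,4] + [1,2],
  ∂[0,5,6] = [5,6] − [0,6] + [0,5].
The 24×16 boundary matrix has rank 15 and Smith normal form diag(1,1,1,1,1,1,1,1,1,1,1,1,1,1,1).

Now H_k = ker ∂_k / im ∂_{k+1}, so:

  H_0: rank C_0 − rank ∂_1 = 8 − 7 = 1, and the invariant factors of ∂_1 are all 1, so H_0 ≅ Z.
  H_1: rank ker ∂_1 − rank ∂_2 = (24 − 7) − 15 = 2, and the invariant factors of ∂_2 are all 1, so H_1 ≅ Z^2.
  H_2: rank ker ∂_2 − rank ∂_3 = (16 − 15) − 0 = 1, and there is no ∂_3, so H_2 ≅ Z.

(K is a triangulation of the torus T^2.)

H_0 = Z,  H_1 = Z^2,  H_2 = Z.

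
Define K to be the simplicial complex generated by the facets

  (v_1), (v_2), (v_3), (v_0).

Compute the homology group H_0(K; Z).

Fix the vertex order v_0 < v_1 < v_2 < v_3 and write every simplex with vertices in increasing order. Then dim K = 0 and the simplices of K are:

  0-simplices (4): [v_0], [v_1], [v_2], [v_3]

so the chain groups are C_0 ≅ Z^4.

From H_k ≅ ker(∂_k) / im(∂_{k+1}) we obtain:

  H_0: rank C_0 − rank ∂_1 = 4 − 0 = 4, and there is no ∂_1, so H_0 ≅ Z^4.

H_0 ≅ Z^4.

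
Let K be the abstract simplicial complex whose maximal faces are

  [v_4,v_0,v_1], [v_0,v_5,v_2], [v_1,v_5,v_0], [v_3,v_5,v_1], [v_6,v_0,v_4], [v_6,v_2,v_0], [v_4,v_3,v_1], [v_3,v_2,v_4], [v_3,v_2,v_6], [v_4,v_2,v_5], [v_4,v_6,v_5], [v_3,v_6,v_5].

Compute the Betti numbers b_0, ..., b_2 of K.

b_0 = 1, b_1 = 0, b_2 = 0.

Take the total order v_0 < v_1 < v_2 < v_3 < v_4 < v_5 < v_6 on the vertex set. Then K (dimension 2) consists of the simplices:

  0-simplices (7): [v_0], [v_1], [v_2], [v_3], [v_4], [v_5], [v_6]
  1-simplices (18): (18 of them)
  2-simplices (12): (12 of them)

Hence C_0 ≅ Z^7, C_1 ≅ Z^18, C_2 ≅ Z^12.

∂_1: C_1 → C_0 is given by ∂[p,q] = [q] − [p]. For instance
  ∂[v_2,v_3] = [v_3] − [v_2].
The 7×18 boundary matrix has rank 6 and Smith normal form diag(1,1,1,1,1,1).

The boundary map ∂_2: C_2 → C_1 maps a triangle to the signed sum of its edges. For instance
  ∂[v_4,v_5,v_6] = [v_5,v_6] − [v_4,v_6] + [v_4,v_5],
  ∂[v_3,v_5,v_6] = [v_5,v_6] − [v_3,v_6] + [v_3,v_5].
As a 18×12 matrix over Z this has rank 12, with invariant factors (1,1,1,1,1,1,1,1,1,1,1,2).

Reading off H_k = ker ∂_k / im ∂_{k+1}:

  H_0: rank C_0 − rank ∂_1 = 7 − 6 = 1, and the invariant factors of ∂_1 are all 1, so H_0 = Z.
  H_1: rank ker ∂_1 − rank ∂_2 = (18 − 6) − 12 = 0, and ∂_2 has invariant factor 2 > 1, so H_1 = Z/2.
  H_2: rank ker ∂_2 − rank ∂_3 = (12 − 12) − 0 = 0, and there is no ∂_3, so H_2 = 0.

As a check, the Euler characteristic is 7 − 18 + 12 = 1, which agrees with 1 − 0 + 0 = 1.

Hence the Betti numbers are b_0 = 1, b_1 = 0, b_2 = 0.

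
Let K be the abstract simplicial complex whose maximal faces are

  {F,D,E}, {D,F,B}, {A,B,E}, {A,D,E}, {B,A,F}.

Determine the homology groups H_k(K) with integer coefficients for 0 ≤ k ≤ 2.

H_0 ≅ Z,  H_1 ≅ Z,  H_2 = 0.

Order the vertices as A < B < D < E < F. Listing each simplex with vertices in this order, K has dimension 2 with simplices:

  0-simplices (5): A, B, D, E, F
  1-simplices (10): AB, AD, AE, AF, BD, BE, BF, DE, DF, EF
  2-simplices (5): ABE, ABF, ADE, BDF, DEF

giving chain groups C_0 ≅ Z^5, C_1 ≅ Z^10, C_2 ≅ Z^5.

The boundary map ∂_1: C_1 → C_0 sends each edge [p,q] (with p < q) to q − p. For instance
  ∂BE = E − B.
As a 5×10 matrix over Z this has rank 4, with invariant factors (1,1,1,1).

∂_2: C_2 → C_1 sends each 2-simplex [p,q,r] to [q,r] − [p,r] + [p,q]. For instance
  ∂BDF = DF − BF + BD,
  ∂ADE = DE − AE + AD.
The 10×5 boundary matrix has rank 5 and Smith normal form diag(1,1,1,1,1).

Reading off H_k = ker ∂_k / im ∂_{k+1}:

  H_0: rank C_0 − rank ∂_1 = 5 − 4 = 1, and the invariant factors of ∂_1 are all 1, so H_0 = Z.
  H_1: rank ker ∂_1 − rank ∂_2 = (10 − 4) − 5 = 1, and the invariant factors of ∂_2 are all 1, so H_1 = Z.
  H_2: rank ker ∂_2 − rank ∂_3 = (5 − 5) − 0 = 0, and there is no ∂_3, so H_2 = 0.

As a check, the Euler characteristic is 5 − 10 + 5 = 0, which agrees with 1 − 1 + 0 = 0.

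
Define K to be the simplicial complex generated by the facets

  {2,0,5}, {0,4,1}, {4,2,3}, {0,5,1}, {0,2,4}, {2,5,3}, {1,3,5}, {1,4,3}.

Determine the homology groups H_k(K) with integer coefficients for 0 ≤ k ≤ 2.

H_0 ≅ Z,  H_1 = 0,  H_2 ≅ Z.

Order the vertices as 0 < 1 < 2 < 3 < 4 < 5. Listing each simplex with vertices in this order, K has dimension 2 with simplices:

  0-simplices (6): [0], [1], [2], [3], [4], [5]
  1-simplices (12): [0,1], [0,2], [0,4], [0,5], [1,3], [1,4], [1,5], [2,3], [2,4], [2,5], [3,4], [3,5]
  2-simplices (8): [0,1,4], [0,1,5], [0,2,4], [0,2,5], [1,3,4], [1,3,5], [2,3,4], [2,3,5]

so the chain groups are C_0 ≅ Z^6, C_1 ≅ Z^12, C_2 ≅ Z^8.

∂_1: C_1 → C_0 maps an edge to its endpoints' difference, ∂[p,q] = q − p.
The resulting 6×12 matrix has rank 5, and its Smith normal form has invariant factors (1,1,1,1,1).

∂_2: C_2 → C_1 maps a triangle to the signed sum of its edges. For instance
  ∂[1,3,5] = [3,5] − [1,5] + [1,3],
  ∂[0,2,4] = [2,4] − [0,4] + [0,2].
This gives a 12×8 integer matrix of rank 7; reducing to Smith normal form yields diagonal entries (1,1,1,1,1,1,1).

Reading off H_k = ker ∂_k / im ∂_{k+1}:

  H_0: rank C_0 − rank ∂_1 = 6 − 5 = 1, and the invariant factors of ∂_1 are all 1, so H_0 ≅ Z.
  H_1: rank ker ∂_1 − rank ∂_2 = (12 − 5) − 7 = 0, and the invariant factors of ∂_2 are all 1, so H_1 ≅ 0.
  H_2: rank ker ∂_2 − rank ∂_3 = (8 − 7) − 0 = 1, and there is no ∂_3, so H_2 ≅ Z.

As a check, the Euler characteristic is 6 − 12 + 8 = 2, which agrees with 1 − 0 + 1 = 2.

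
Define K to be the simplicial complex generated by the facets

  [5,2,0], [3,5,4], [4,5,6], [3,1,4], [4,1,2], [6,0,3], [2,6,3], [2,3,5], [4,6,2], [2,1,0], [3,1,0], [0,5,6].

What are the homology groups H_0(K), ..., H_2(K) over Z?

Fix the vertex order 0 < 1 < 2 < 3 < 4 < 5 < 6 and write every simplex with vertices in increasing order. Then dim K = 2 and the simplices of K are:

  0-simplices (7): [0], [1], [2], [3], [4], [5], [6]
  1-simplices (18): [0,1], [0,2], [0,3], [0,5], [0,6], [1,2], [1,3], [1,4], [2,3], [2,4], [2,5], [2,6], [3,4], [3,5], [3,6], [4,5], [4,6], [5,6]
  2-simplices (12): [0,1,2], [0,1,3], [0,2,5], [0,3,6], [0,5,6], [1,2,4], [1,3,4], [2,3,5], [2,3,6], [2,4,6], [3,4,5], [4,5,6]

so the chain groups are C_0 ≅ Z^7, C_1 ≅ Z^18, C_2 ≅ Z^12.

Boundary ∂_1: C_1 → C_0 sends each edge [p,q] (with p < q) to q − p. For instance
  ∂[0,6] = [6] − [0].
The resulting 7×18 matrix has rank 6, and its Smith normal form has invariant factors (1,1,1,1,1,1).

Boundary ∂_2: C_2 → C_1 sends each 2-simplex [p,q,r] to [q,r] − [p,r] + [p,q]. For instance
  ∂[2,3,6] = [3,6] − [2,6] + [2,3],
  ∂[0,5,6] = [5,6] − [0,6] + [0,5].
This gives a 18×12 integer matrix of rank 12; reducing to Smith normal form yields diagonal entries (1,1,1,1,1,1,1,1,1,1,1,2).

Now H_k = ker ∂_k / im ∂_{k+1}, so:

  H_0: rank C_0 − rank ∂_1 = 7 − 6 = 1, and the invariant factors of ∂_1 are all 1, so H_0 ≅ Z.
  H_1: rank ker ∂_1 − rank ∂_2 = (18 − 6) − 12 = 0, and ∂_2 has invariant factor 2 > 1, so H_1 ≅ Z/2.
  H_2: rank ker ∂_2 − rank ∂_3 = (12 − 12) − 0 = 0, and there is no ∂_3, so H_2 ≅ 0.

(K is a triangulation of the real projective plane RP^2.)

H_0 = Z,  H_1 = Z/2,  H_2 = 0.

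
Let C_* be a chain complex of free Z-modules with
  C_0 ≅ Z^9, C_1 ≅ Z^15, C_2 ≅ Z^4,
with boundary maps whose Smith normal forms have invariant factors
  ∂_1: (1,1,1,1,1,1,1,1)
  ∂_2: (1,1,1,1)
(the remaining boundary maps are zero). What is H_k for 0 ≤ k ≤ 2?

H_0: b_0 = 9 − 0 − 8 = 1; torsion from ∂_1 factors > 1: none. So H_0 = Z.
H_1: b_1 = 15 − 8 − 4 = 3; torsion from ∂_2 factors > 1: none. So H_1 = Z^3.
H_2: b_2 = 4 − 4 − 0 = 0; torsion from ∂_3 factors > 1: none. So H_2 = 0.

H_0 = Z,  H_1 = Z^3,  H_2 = 0.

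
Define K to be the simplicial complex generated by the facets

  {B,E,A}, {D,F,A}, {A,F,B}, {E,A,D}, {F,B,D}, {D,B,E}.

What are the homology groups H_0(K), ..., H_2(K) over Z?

Take the total order A < B < D < E < F on the vertex set. Then K (dimension 2) consists of the simplices:

  0-simplices (5): A, B, D, E, F
  1-simplices (9): AB, AD, AE, AF, BD, BE, BF, DE, DF
  2-simplices (6): ABE, ABF, ADE, ADF, BDE, BDF

so the chain groups are C_0 ≅ Z^5, C_1 ≅ Z^9, C_2 ≅ Z^6.

∂_1: C_1 → C_0 sends each edge [p,q] (with p < q) to q − p. For instance
  ∂DE = E − D.
As a 5×9 matrix over Z this has rank 4, with invariant factors (1,1,1,1).

∂_2: C_2 → C_1 sends each 2-simplex [p,q,r] to [q,r] − [p,r] + [p,q]. For instance
  ∂BDE = DE − BE + BD,
  ∂ABE = BE − AE + AB.
As a 9×6 matrix over Z this has rank 5, with invariant factors (1,1,1,1,1).

Computing H_k = (kernel of ∂_k) / (image of ∂_{k+1}):

  H_0: rank C_0 − rank ∂_1 = 5 − 4 = 1, and the invariant factors of ∂_1 are all 1, so H_0 ≅ Z.
  H_1: rank ker ∂_1 − rank ∂_2 = (9 − 4) − 5 = 0, and the invariant factors of ∂_2 are all 1, so H_1 ≅ 0.
  H_2: rank ker ∂_2 − rank ∂_3 = (6 − 5) − 0 = 1, and there is no ∂_3, so H_2 ≅ Z.

As a check, the Euler characteristic is 5 − 9 + 6 = 2, which agrees with 1 − 0 + 1 = 2.

H_0 ≅ Z,  H_1 = 0,  H_2 ≅ Z.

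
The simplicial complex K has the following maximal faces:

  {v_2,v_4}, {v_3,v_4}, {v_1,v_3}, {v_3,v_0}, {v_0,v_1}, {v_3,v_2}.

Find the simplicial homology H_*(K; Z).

H_0 = Z,  H_1 = Z^2.

K has 5 vertices, 6 edges.
rank ∂_0 = 0, rank ∂_1 = 4 ⇒ b_0 = 5 − 0 − 4 = 1; all invariant factors of ∂_1 are 1 so no torsion. So H_0 ≅ Z.
rank ∂_1 = 4, rank ∂_2 = 0 ⇒ b_1 = 6 − 4 − 0 = 2. So H_1 ≅ Z^2.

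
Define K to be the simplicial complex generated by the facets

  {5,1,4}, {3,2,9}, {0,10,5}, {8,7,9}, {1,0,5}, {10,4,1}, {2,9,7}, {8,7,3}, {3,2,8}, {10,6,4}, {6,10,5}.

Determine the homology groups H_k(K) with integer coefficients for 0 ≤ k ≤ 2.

H_0 ≅ Z^2,  H_1 ≅ Z^2,  H_2 = 0.

We work with the vertex ordering 0 < 1 < 2 < 3 < 4 < 5 < 6 < 7 < 8 < 9 < 10. The simplices of K, each written with vertices in increasing order, are:

  0-simplices (11): [0], [1], [2], [3], [4], [5], [6], [7], [8], [9], [10]
  1-simplices (22): [0,1], [0,5], [0,10], [1,4], [1,5], [1,10], [2,3], [2,7], [2,8], [2,9], [3,7], [3,8], [3,9], [4,5], [4,6], [4,10], [5,6], [5,10], [6,10], [7,8], [7,9], [8,9]
  2-simplices (11): [0,1,5], [0,5,10], [1,4,5], [1,4,10], [2,3,8], [2,3,9], [2,7,9], [3,7,8], [4,6,10], [5,6,10], [7,8,9]

giving chain groups C_0 ≅ Z^11, C_1 ≅ Z^22, C_2 ≅ Z^11.

∂_1: C_1 → C_0 sends each edge [p,q] (with p < q) to q − p. For instance
  ∂[7,9] = [9] − [7].
This gives a 11×22 integer matrix of rank 9; reducing to Smith normal form yields diagonal entries (1,1,1,1,1,1,1,1,1).

Boundary ∂_2: C_2 → C_1 maps a triangle to the signed sum of its edges. For instance
  ∂[0,5,10] = [5,10] − [0,10] + [0,5],
  ∂[2,7,9] = [7,9] − [2,9] + [2,7].
The resulting 22×11 matrix has rank 11, and its Smith normal form has invariant factors (1,1,1,1,1,1,1,1,1,1,1).

Computing H_k = (kernel of ∂_k) / (image of ∂_{k+1}):

  H_0: rank C_0 − rank ∂_1 = 11 − 9 = 2, and the invariant factors of ∂_1 are all 1, so H_0 ≅ Z^2.
  H_1: rank ker ∂_1 − rank ∂_2 = (22 − 9) − 11 = 2, and the invariant factors of ∂_2 are all 1, so H_1 ≅ Z^2.
  H_2: rank ker ∂_2 − rank ∂_3 = (11 − 11) − 0 = 0, and there is no ∂_3, so H_2 ≅ 0.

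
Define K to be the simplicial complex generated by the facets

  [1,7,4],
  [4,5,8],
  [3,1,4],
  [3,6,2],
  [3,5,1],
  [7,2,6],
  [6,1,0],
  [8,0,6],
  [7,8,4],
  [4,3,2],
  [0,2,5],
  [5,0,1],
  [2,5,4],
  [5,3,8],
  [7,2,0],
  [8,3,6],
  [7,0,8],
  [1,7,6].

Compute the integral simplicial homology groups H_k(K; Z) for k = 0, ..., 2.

H_0 = Z,  H_1 = Z ⊕ Z/2,  H_2 = 0.

K has 9 vertices, 27 edges, 18 triangles.
rank ∂_0 = 0, rank ∂_1 = 8 ⇒ b_0 = 9 − 0 − 8 = 1; all invariant factors of ∂_1 are 1 so no torsion. So H_0 = Z.
rank ∂_1 = 8, rank ∂_2 = 18 ⇒ b_1 = 27 − 8 − 18 = 1; ∂_2 has invariant factor(s) [2] giving torsion. So H_1 = Z ⊕ Z/2.
rank ∂_2 = 18, rank ∂_3 = 0 ⇒ b_2 = 18 − 18 − 0 = 0. So H_2 = 0.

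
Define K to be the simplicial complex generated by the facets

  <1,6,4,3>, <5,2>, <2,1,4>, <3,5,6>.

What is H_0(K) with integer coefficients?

We work with the vertex ordering 1 < 2 < 3 < 4 < 5 < 6. The simplices of K, each written with vertices in increasing order, are:

  0-simplices (6): [1], [2], [3], [4], [5], [6]
  1-simplices (11): [1,2], [1,3], [1,4], [1,6], [2,4], [2,5], [3,4], [3,5], [3,6], [4,6], [5,6]
  2-simplices (6): [1,2,4], [1,3,4], [1,3,6], [1,4,6], [3,4,6], [3,5,6]
  3-simplices (1): [1,3,4,6]

so the chain groups are C_0 ≅ Z^6, C_1 ≅ Z^11, C_2 ≅ Z^6, C_3 ≅ Z^1.

The boundary map ∂_1: C_1 → C_0 sends each edge [p,q] (with p < q) to q − p. For instance
  ∂[3,5] = [5] − [3].
As a 6×11 matrix over Z this has rank 5, with invariant factors (1,1,1,1,1).

Boundary ∂_2: C_2 → C_1 sends each 2-simplex [p,q,r] to [q,r] − [p,r] + [p,q]. For instance
  ∂[1,3,6] = [3,6] − [1,6] + [1,3],
  ∂[3,5,6] = [5,6] − [3,6] + [3,5].
As a 11×6 matrix over Z this has rank 5, with invariant factors (1,1,1,1,1).

∂_3: C_3 → C_2 sends each 3-simplex σ to the alternating sum Σ_i (−1)^i (σ with its i-th vertex removed). For instance
  ∂[1,3,4,6] = [3,4,6] − [1,4,6] + [1,3,6] − [1,3,4].
As a 6×1 matrix over Z this has rank 1, with invariant factors (1).

Computing H_k = (kernel of ∂_k) / (image of ∂_{k+1}):

  H_0: rank C_0 − rank ∂_1 = 6 − 5 = 1, and the invariant factors of ∂_1 are all 1, so H_0 ≅ Z.

H_0 ≅ Z.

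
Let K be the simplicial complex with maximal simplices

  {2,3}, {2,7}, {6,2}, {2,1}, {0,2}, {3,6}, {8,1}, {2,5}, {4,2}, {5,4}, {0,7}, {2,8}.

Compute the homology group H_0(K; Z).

H_0 ≅ Z.

Fix the vertex order 0 < 1 < 2 < 3 < 4 < 5 < 6 < 7 < 8 and write every simplex with vertices in increasing order. Then dim K = 1 and the simplices of K are:

  0-simplices (9): [0], [1], [2], [3], [4], [5], [6], [7], [8]
  1-simplices (12): [0,2], [0,7], [1,2], [1,8], [2,3], [2,4], [2,5], [2,6], [2,7], [2,8], [3,6], [4,5]

so the chain groups are C_0 ≅ Z^9, C_1 ≅ Z^12.

The boundary map ∂_1: C_1 → C_0 is given by ∂[p,q] = [q] − [p].
As a 9×12 matrix over Z this has rank 8, with invariant factors (1,1,1,1,1,1,1,1).

From H_k ≅ ker(∂_k) / im(∂_{k+1}) we obtain:

  H_0: rank C_0 − rank ∂_1 = 9 − 8 = 1, and the invariant factors of ∂_1 are all 1, so H_0 ≅ Z.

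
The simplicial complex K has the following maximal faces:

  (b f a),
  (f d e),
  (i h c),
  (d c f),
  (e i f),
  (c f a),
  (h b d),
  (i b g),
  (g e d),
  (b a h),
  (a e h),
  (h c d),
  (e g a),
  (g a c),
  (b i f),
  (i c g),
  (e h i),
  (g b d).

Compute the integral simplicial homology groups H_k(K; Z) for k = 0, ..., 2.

H_0 ≅ Z,  H_1 ≅ Z^2,  H_2 ≅ Z.

Order the vertices as a < b < c < d < e < f < g < h < i. Listing each simplex with vertices in this order, K has dimension 2 with simplices:

  0-simplices (9): a, b, c, d, e, f, g, h, i
  1-simplices (27): ab, ac, ae, af, ag, ah, bd, bf, bg, bh, bi, cd, cf, cg, ch, ci, de, df, dg, dh, ef, eg, eh, ei, fi, gi, hi
  2-simplices (18): abf, abh, acf, acg, aeg, aeh, bdg, bdh, bfi, bgi, cdf, cdh, cgi, chi, def, deg, efi, ehi

so the chain groups are C_0 ≅ Z^9, C_1 ≅ Z^27, C_2 ≅ Z^18.

Boundary ∂_1: C_1 → C_0 maps an edge to its endpoints' difference, ∂[p,q] = q − p. For instance
  ∂ah = h − a.
This gives a 9×27 integer matrix of rank 8; reducing to Smith normal form yields diagonal entries (1,1,1,1,1,1,1,1).

The boundary map ∂_2: C_2 → C_1 sends each 2-simplex [p,q,r] to [q,r] − [p,r] + [p,q]. For instance
  ∂abf = bf − af + ab,
  ∂bdg = dg − bg + bd.
The resulting 27×18 matrix has rank 17, and its Smith normal form has invariant factors (1,1,1,1,1,1,1,1,1,1,1,1,1,1,1,1,1).

Reading off H_k = ker ∂_k / im ∂_{k+1}:

  H_0: rank C_0 − rank ∂_1 = 9 − 8 = 1, and the invariant factors of ∂_1 are all 1, so H_0 ≅ Z.
  H_1: rank ker ∂_1 − rank ∂_2 = (27 − 8) − 17 = 2, and the invariant factors of ∂_2 are all 1, so H_1 ≅ Z^2.
  H_2: rank ker ∂_2 − rank ∂_3 = (18 − 17) − 0 = 1, and there is no ∂_3, so H_2 ≅ Z.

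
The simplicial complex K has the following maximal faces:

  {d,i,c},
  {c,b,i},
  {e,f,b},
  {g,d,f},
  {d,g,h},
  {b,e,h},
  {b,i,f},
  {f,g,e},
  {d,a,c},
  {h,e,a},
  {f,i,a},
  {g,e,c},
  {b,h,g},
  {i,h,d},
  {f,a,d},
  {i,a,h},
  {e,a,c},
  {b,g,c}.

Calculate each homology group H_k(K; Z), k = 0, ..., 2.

H_0 ≅ Z,  H_1 ≅ Z ⊕ Z/2Z,  H_2 = 0.

Take the total order a < b < c < d < e < f < g < h < i on the vertex set. Then K (dimension 2) consists of the simplices:

  0-simplices (9): a, b, c, d, e, f, g, h, i
  1-simplices (27): ac, ad, ae, af, ah, ai, bc, be, bf, bg, bh, bi, cd, ce, cg, ci, df, dg, dh, di, ef, eg, eh, fg, fi, gh, hi
  2-simplices (18): acd, ace, adf, aeh, afi, ahi, bcg, bci, bef, beh, bfi, bgh, cdi, ceg, dfg, dgh, dhi, efg

giving chain groups C_0 ≅ Z^9, C_1 ≅ Z^27, C_2 ≅ Z^18.

Boundary ∂_1: C_1 → C_0 is given by ∂[p,q] = [q] − [p].
This gives a 9×27 integer matrix of rank 8; reducing to Smith normal form yields diagonal entries (1,1,1,1,1,1,1,1).

Boundary ∂_2: C_2 → C_1 maps a triangle to the signed sum of its edges. For instance
  ∂bfi = fi − bi + bf,
  ∂bcg = cg − bg + bc.
This gives a 27×18 integer matrix of rank 18; reducing to Smith normal form yields diagonal entries (1,1,1,1,1,1,1,1,1,1,1,1,1,1,1,1,1,2).

Reading off H_k = ker ∂_k / im ∂_{k+1}:

  H_0: rank C_0 − rank ∂_1 = 9 − 8 = 1, and the invariant factors of ∂_1 are all 1, so H_0 ≅ Z.
  H_1: rank ker ∂_1 − rank ∂_2 = (27 − 8) − 18 = 1, and ∂_2 has invariant factor 2 > 1, so H_1 ≅ Z ⊕ Z/2Z.
  H_2: rank ker ∂_2 − rank ∂_3 = (18 − 18) − 0 = 0, and there is no ∂_3, so H_2 ≅ 0.

As a check, the Euler characteristic is 9 − 27 + 18 = 0, which agrees with 1 − 1 + 0 = 0.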